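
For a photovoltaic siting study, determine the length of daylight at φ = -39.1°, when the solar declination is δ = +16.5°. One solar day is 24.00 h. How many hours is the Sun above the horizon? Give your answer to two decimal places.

cos H₀ = −tan φ · tan δ = −tan(-39.1°) × tan(+16.500°) = 0.2407, so H₀ = 1.3277 rad = 76.07°.
Daylight = 2H₀/(2π) × 24.00 h = (1.3277/π) × 24.00 = 10.14 h.

10.14 h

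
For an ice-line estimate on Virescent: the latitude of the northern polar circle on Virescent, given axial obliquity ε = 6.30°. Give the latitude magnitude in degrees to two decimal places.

83.70°

The polar circle is the lowest latitude that experiences at least one full rotation of continuous daylight at the northern-summer solstice; it lies at |ϕ| = 90° − ε = 90° − 6.30° = 83.70°.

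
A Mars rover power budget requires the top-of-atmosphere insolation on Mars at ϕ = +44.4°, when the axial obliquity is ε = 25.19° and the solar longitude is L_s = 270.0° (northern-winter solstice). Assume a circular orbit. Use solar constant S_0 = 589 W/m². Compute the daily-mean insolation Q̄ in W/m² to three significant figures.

Q̄ ≈ 46.6 W/m²

Solar declination: sin δ = sin ε · sin L_s = sin 25.19° × sin 270.0° = -0.42562, so δ = -25.190°.
cos h₀ = −tan(+44.4°) tan(-25.190°) = 0.4606, h₀ = 1.0921 rad.
Bracket: h₀ sin ϕ sin δ + cos ϕ cos δ sin h₀ = 1.0921×0.69966×-0.42562 + 0.71447×0.90490×0.88761 = -0.325216 + 0.573861 = 0.248645.
Q̄ = (S_0/π) × [bracket] = (589/π) × 0.248645 = 46.62 W/m².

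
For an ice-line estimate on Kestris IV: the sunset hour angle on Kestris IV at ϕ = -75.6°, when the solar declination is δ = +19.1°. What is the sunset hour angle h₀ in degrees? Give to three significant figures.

cos h₀ = −tan ϕ · tan δ = 1.3487 ≥ 1, so the host star never rises (polar night) and h₀ = 0.

h₀ = 0.00°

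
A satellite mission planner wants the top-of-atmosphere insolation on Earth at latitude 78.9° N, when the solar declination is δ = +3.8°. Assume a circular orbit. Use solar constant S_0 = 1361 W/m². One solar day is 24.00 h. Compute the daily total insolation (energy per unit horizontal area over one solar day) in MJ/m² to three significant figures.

cos h₀ = −tan(+78.9°) tan(+3.800°) = -0.3385, h₀ = 1.9162 rad.
Bracket: h₀ sin ϕ sin δ + cos ϕ cos δ sin h₀ = 1.9162×0.98129×0.06627 + 0.19252×0.99780×0.94095 = 0.124611 + 0.180753 = 0.305364.
Q̄ = (S_0/π) × [bracket] = (1361/π) × 0.305364 = 132.29 W/m².
Daily total = Q̄ × 24.00 h × 3600 s/h = 132.29 × 24.00 × 3600 / 10⁶ = 11.43 MJ/m².

11.4 MJ/m²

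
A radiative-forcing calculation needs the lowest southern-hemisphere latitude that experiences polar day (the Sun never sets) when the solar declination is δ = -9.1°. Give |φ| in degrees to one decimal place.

Polar day requires cos H₀ = −tan φ tan δ ≤ −1, i.e. tan φ tan δ ≥ 1.
The boundary is |tan φ| · |tan δ| = 1, so |φ| = 90° − |δ| = 90° − 9.1° = 80.9° in the southern hemisphere.

|φ| = 80.9°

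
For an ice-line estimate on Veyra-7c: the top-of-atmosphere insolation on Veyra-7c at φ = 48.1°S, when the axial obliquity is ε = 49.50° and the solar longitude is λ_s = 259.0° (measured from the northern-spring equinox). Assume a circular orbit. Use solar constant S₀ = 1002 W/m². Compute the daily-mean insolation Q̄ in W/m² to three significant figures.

Solar declination: sin δ = sin ε · sin λ_s = sin 49.50° × sin 259.0° = -0.74644, so δ = -48.283°.
cos H₀ = −tan(-48.1°) tan(-48.283°) = -1.2501 ≤ −1 ⇒ polar day, H₀ = π.
Bracket: H₀ sin φ sin δ + cos φ cos δ sin H₀ = 3.1416×-0.74431×-0.74644 + 0.66783×0.66546×0.00000 = 1.745419 + 0.000000 = 1.745419.
Q̄ = (S₀/π) × [bracket] = (1002/π) × 1.745419 = 556.7 W/m².

Q̄ ≈ 557 W/m²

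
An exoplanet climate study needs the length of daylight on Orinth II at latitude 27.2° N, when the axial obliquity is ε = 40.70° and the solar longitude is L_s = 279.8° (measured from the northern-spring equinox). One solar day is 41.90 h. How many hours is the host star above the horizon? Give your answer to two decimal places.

15.01 h

Solar declination: sin δ = sin ε · sin L_s = sin 40.70° × sin 279.8° = -0.64258, so δ = -39.985°.
cos h₀ = −tan ϕ · tan δ = −tan(+27.2°) × tan(-39.985°) = 0.4310, so h₀ = 1.1252 rad = 64.47°.
Daylight = 2h₀/(2π) × 41.90 h = (1.1252/π) × 41.90 = 15.01 h.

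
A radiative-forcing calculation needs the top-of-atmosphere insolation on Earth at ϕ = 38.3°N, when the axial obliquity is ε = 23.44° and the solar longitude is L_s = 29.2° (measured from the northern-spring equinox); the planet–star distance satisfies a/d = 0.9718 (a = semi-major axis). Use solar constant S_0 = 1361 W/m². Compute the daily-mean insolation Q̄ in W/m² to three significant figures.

Solar declination: sin δ = sin ε · sin L_s = sin 23.44° × sin 29.2° = 0.19406, so δ = +11.190°.
cos h₀ = −tan(+38.3°) tan(+11.190°) = -0.1562, h₀ = 1.7277 rad.
Bracket: h₀ sin ϕ sin δ + cos ϕ cos δ sin h₀ = 1.7277×0.61978×0.19406 + 0.78478×0.98099×0.98772 = 0.207798 + 0.760407 = 0.968205.
Inverse-square distance factor (a/d)² = 0.9718² = 0.944395.
Q̄ = (S_0/π) × 0.944395 × [bracket] = (1361/π) × 0.944395 × 0.968205 = 396.1 W/m².

Q̄ ≈ 396 W/m²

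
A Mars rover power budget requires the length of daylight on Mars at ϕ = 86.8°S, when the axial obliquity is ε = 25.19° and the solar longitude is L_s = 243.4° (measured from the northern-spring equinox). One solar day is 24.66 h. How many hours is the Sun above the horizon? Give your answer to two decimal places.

24.66 h

Solar declination: sin δ = sin ε · sin L_s = sin 25.19° × sin 243.4° = -0.38057, so δ = -22.369°.
Sunrise equation: cos h₀ = −tan ϕ · tan δ = -7.3609 ≤ −1, so the Sun never sets (polar day) and h₀ = π.
Daylight = 2h₀/(2π) × 24.66 h = (3.1416/π) × 24.66 = 24.66 h.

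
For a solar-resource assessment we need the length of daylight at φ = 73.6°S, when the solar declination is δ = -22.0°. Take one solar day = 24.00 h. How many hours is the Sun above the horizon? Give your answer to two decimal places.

Sunrise equation: cos H₀ = −tan φ · tan δ = -1.3728 ≤ −1, so the Sun never sets (polar day) and H₀ = π.
Daylight = 2H₀/(2π) × 24.00 h = (3.1416/π) × 24.00 = 24.00 h.

24.00 h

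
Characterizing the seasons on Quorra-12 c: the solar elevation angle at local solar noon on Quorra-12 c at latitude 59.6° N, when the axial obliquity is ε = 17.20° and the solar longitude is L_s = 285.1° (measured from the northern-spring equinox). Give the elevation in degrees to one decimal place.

Solar declination: sin δ = sin ε · sin L_s = sin 17.20° × sin 285.1° = -0.28550, so δ = -16.589°.
At local noon the hour angle is zero, so the zenith angle equals |ϕ − δ| = |+59.6° − (-16.589°)| = 76.189°.
Elevation = 90° − 76.189° = 13.8°.

13.8°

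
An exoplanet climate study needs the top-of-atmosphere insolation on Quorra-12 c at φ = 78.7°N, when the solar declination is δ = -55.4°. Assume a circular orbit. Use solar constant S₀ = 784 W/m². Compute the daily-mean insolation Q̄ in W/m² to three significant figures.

cos H₀ = −tan(+78.7°) tan(-55.400°) = 7.2545 ≥ 1 ⇒ polar night, H₀ = 0 and Q̄ = 0.

Q̄ ≈ 0.00 W/m²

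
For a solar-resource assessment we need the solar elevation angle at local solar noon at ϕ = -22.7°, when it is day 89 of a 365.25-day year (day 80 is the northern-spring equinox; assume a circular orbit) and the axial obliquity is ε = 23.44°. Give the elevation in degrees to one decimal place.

Solar longitude: L_s = 360° × (89 − 80)/365.25 = 8.871°.
sin δ = sin 23.44° × sin 8.871° = 0.06134, so δ = +3.517°.
At local noon the hour angle is zero, so the zenith angle equals |ϕ − δ| = |-22.7° − (+3.517°)| = 26.217°.
Elevation = 90° − 26.217° = 63.8°.

63.8°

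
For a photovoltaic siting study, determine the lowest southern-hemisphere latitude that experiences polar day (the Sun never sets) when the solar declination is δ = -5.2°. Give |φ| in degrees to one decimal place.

|φ| = 84.8°

Polar day requires cos H₀ = −tan φ tan δ ≤ −1, i.e. tan φ tan δ ≥ 1.
The boundary is |tan φ| · |tan δ| = 1, so |φ| = 90° − |δ| = 90° − 5.2° = 84.8° in the southern hemisphere.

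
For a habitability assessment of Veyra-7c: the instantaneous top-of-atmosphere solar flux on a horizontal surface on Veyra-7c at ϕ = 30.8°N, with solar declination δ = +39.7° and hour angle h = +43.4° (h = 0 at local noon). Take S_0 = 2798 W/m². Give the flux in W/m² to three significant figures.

2.26e+03 W/m²

cos θ_z = sin ϕ sin δ + cos ϕ cos δ cos h = 0.327077 + 0.480181 = 0.807258.
Flux = S_0 · cos θ_z = 2798 × 0.807258 = 2259 W/m².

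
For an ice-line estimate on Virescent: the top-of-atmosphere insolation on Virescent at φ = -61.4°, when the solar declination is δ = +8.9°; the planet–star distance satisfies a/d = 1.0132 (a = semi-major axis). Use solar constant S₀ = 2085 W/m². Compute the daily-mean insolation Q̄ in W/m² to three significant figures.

Q̄ ≈ 190 W/m²

cos H₀ = −tan(-61.4°) tan(+8.900°) = 0.2872, H₀ = 1.2795 rad.
Bracket: H₀ sin φ sin δ + cos φ cos δ sin H₀ = 1.2795×-0.87798×0.15471 + 0.47869×0.98796×0.95787 = -0.173797 + 0.453002 = 0.279205.
Inverse-square distance factor (a/d)² = 1.0132² = 1.026574.
Q̄ = (S₀/π) × 1.026574 × [bracket] = (2085/π) × 1.026574 × 0.279205 = 190.2 W/m².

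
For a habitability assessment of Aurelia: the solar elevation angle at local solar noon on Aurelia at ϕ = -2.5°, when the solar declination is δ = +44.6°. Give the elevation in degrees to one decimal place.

42.9°

At local noon the hour angle is zero, so the zenith angle equals |ϕ − δ| = |-2.5° − (+44.600°)| = 47.100°.
Elevation = 90° − 47.100° = 42.9°.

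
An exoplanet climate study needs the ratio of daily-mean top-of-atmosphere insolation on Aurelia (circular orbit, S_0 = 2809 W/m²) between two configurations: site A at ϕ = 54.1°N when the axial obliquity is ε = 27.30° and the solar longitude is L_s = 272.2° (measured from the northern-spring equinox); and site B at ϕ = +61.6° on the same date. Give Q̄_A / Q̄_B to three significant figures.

— Configuration A (ϕ=+54.1°):
Solar declination: sin δ = sin ε · sin L_s = sin 27.30° × sin 272.2° = -0.45831, so δ = -27.278°.
cos h₀ = −tan(+54.1°) tan(-27.278°) = 0.7124, h₀ = 0.7780 rad.
Bracket: h₀ sin ϕ sin δ + cos ϕ cos δ sin h₀ = 0.7780×0.81004×-0.45831 + 0.58637×0.88879×0.70182 = -0.288832 + 0.365760 = 0.076928.
Q̄ = (S_0/π) × [bracket] = (2809/π) × 0.076928 = 68.784 W/m².
— Configuration B (ϕ=+61.6°):
cos h₀ = −tan(+61.6°) tan(-27.278°) = 0.9537, h₀ = 0.3055 rad.
Bracket: h₀ sin ϕ sin δ + cos ϕ cos δ sin h₀ = 0.3055×0.87965×-0.45831 + 0.47562×0.88879×0.30080 = -0.123163 + 0.127156 = 0.003993.
Q̄ = (S_0/π) × [bracket] = (2809/π) × 0.003993 = 3.5703 W/m².
Ratio Q̄_A / Q̄_B = 68.784 / 3.5703 = 19.27.

Q̄_A / Q̄_B ≈ 19.3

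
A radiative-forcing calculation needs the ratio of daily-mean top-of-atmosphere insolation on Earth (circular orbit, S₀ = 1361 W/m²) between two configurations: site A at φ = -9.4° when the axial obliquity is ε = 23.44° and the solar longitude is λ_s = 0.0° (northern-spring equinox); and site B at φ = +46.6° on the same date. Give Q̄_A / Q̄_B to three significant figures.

— Configuration A (φ=-9.4°):
Solar declination: sin δ = sin ε · sin λ_s = sin 23.44° × sin 0.0° = 0.00000, so δ = +0.000°.
cos H₀ = −tan(-9.4°) tan(+0.000°) = 0.0000, H₀ = 1.5708 rad.
Bracket: H₀ sin φ sin δ + cos φ cos δ sin H₀ = 1.5708×-0.16333×0.00000 + 0.98657×1.00000×1.00000 = -0.000000 + 0.986570 = 0.986570.
Q̄ = (S₀/π) × [bracket] = (1361/π) × 0.986570 = 427.40 W/m².
— Configuration B (φ=+46.6°):
cos H₀ = −tan(+46.6°) tan(+0.000°) = -0.0000, H₀ = 1.5708 rad.
Bracket: H₀ sin φ sin δ + cos φ cos δ sin H₀ = 1.5708×0.72657×0.00000 + 0.68709×1.00000×1.00000 = 0.000000 + 0.687090 = 0.687090.
Q̄ = (S₀/π) × [bracket] = (1361/π) × 0.687090 = 297.66 W/m².
Ratio Q̄_A / Q̄_B = 427.40 / 297.66 = 1.436.

Q̄_A / Q̄_B ≈ 1.44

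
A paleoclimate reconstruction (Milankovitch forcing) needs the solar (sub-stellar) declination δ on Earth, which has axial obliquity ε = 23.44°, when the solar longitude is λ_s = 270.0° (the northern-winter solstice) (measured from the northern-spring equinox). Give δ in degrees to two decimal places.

sin δ = sin ε · sin λ_s = sin 23.44° × sin 270.0° = -0.397789.
δ = arcsin(-0.397789) = -23.44°.

δ = -23.44°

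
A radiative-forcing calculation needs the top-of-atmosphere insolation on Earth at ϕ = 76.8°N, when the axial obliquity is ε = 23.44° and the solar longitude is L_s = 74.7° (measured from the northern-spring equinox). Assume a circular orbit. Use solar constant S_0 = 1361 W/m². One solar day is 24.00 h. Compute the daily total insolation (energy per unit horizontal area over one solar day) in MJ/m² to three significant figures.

Solar declination: sin δ = sin ε · sin L_s = sin 23.44° × sin 74.7° = 0.38369, so δ = +22.562°.
cos h₀ = −tan(+76.8°) tan(+22.562°) = -1.7715 ≤ −1 ⇒ polar day, h₀ = π.
Bracket: h₀ sin ϕ sin δ + cos ϕ cos δ sin h₀ = 3.1416×0.97358×0.38369 + 0.22835×0.92346×0.00000 = 1.173554 + 0.000000 = 1.173554.
Q̄ = (S_0/π) × [bracket] = (1361/π) × 1.173554 = 508.41 W/m².
Daily total = Q̄ × 24.00 h × 3600 s/h = 508.41 × 24.00 × 3600 / 10⁶ = 43.93 MJ/m².

43.9 MJ/m²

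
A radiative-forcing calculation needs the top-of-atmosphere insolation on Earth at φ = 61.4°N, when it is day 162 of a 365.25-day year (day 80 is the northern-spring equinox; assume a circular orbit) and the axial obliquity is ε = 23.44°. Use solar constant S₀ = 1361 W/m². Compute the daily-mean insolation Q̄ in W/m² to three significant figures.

Solar longitude: λ_s = 360° × (162 − 80)/365.25 = 80.821°.
sin δ = sin 23.44° × sin 80.821° = 0.39270, so δ = +23.122°.
cos H₀ = −tan(+61.4°) tan(+23.122°) = -0.7832, H₀ = 2.4705 rad.
Bracket: H₀ sin φ sin δ + cos φ cos δ sin H₀ = 2.4705×0.87798×0.39270 + 0.47869×0.91967×0.62181 = 0.851786 + 0.273744 = 1.125530.
Q̄ = (S₀/π) × [bracket] = (1361/π) × 1.125530 = 487.6 W/m².

Q̄ ≈ 488 W/m²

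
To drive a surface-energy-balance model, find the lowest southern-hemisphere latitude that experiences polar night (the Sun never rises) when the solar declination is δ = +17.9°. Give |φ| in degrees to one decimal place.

Polar night requires cos H₀ = −tan φ tan δ ≥ 1, i.e. tan φ tan δ ≤ −1.
The boundary is |tan φ| · |tan δ| = 1, so |φ| = 90° − |δ| = 90° − 17.9° = 72.1° in the southern hemisphere.

|φ| = 72.1°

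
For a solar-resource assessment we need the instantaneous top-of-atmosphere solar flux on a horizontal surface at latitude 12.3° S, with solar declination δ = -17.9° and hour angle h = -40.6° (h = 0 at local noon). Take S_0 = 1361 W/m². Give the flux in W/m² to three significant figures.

1.05e+03 W/m²

cos θ_z = sin ϕ sin δ + cos ϕ cos δ cos h = 0.065476 + 0.705933 = 0.771409.
Flux = S_0 · cos θ_z = 1361 × 0.771409 = 1050 W/m².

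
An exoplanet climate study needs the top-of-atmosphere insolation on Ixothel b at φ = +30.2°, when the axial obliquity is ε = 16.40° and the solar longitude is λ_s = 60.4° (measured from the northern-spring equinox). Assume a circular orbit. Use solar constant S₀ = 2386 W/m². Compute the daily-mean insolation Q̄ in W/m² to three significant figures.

Q̄ ≈ 791 W/m²

Solar declination: sin δ = sin ε · sin λ_s = sin 16.40° × sin 60.4° = 0.24549, so δ = +14.211°.
cos H₀ = −tan(+30.2°) tan(+14.211°) = -0.1474, H₀ = 1.7187 rad.
Bracket: H₀ sin φ sin δ + cos φ cos δ sin H₀ = 1.7187×0.50302×0.24549 + 0.86427×0.96940×0.98908 = 0.212236 + 0.828674 = 1.040910.
Q̄ = (S₀/π) × [bracket] = (2386/π) × 1.040910 = 790.6 W/m².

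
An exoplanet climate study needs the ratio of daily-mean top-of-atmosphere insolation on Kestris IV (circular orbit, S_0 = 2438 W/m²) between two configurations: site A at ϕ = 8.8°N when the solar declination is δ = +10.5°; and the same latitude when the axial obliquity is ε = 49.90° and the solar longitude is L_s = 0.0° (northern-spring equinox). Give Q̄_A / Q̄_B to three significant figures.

Q̄_A / Q̄_B ≈ 1.03

— Configuration A (ϕ=+8.8°):
cos h₀ = −tan(+8.8°) tan(+10.500°) = -0.0287, h₀ = 1.5995 rad.
Bracket: h₀ sin ϕ sin δ + cos ϕ cos δ sin h₀ = 1.5995×0.15299×0.18224 + 0.98823×0.98325×0.99959 = 0.044595 + 0.971279 = 1.015874.
Q̄ = (S_0/π) × [bracket] = (2438/π) × 1.015874 = 788.36 W/m².
— Configuration B (ϕ=+8.8°):
Solar declination: sin δ = sin ε · sin L_s = sin 49.90° × sin 0.0° = 0.00000, so δ = +0.000°.
cos h₀ = −tan(+8.8°) tan(+0.000°) = -0.0000, h₀ = 1.5708 rad.
Bracket: h₀ sin ϕ sin δ + cos ϕ cos δ sin h₀ = 1.5708×0.15299×0.00000 + 0.98823×1.00000×1.00000 = 0.000000 + 0.988230 = 0.988230.
Q̄ = (S_0/π) × [bracket] = (2438/π) × 0.988230 = 766.91 W/m².
Ratio Q̄_A / Q̄_B = 788.36 / 766.91 = 1.028.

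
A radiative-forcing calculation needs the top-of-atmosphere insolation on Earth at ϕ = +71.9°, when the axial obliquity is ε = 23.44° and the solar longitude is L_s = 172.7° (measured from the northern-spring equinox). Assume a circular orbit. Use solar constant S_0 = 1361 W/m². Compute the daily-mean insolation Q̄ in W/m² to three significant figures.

Q̄ ≈ 169 W/m²

Solar declination: sin δ = sin ε · sin L_s = sin 23.44° × sin 172.7° = 0.05054, so δ = +2.897°.
cos h₀ = −tan(+71.9°) tan(+2.897°) = -0.1548, h₀ = 1.7263 rad.
Bracket: h₀ sin ϕ sin δ + cos ϕ cos δ sin h₀ = 1.7263×0.95052×0.05054 + 0.31068×0.99872×0.98794 = 0.082930 + 0.306540 = 0.389470.
Q̄ = (S_0/π) × [bracket] = (1361/π) × 0.389470 = 168.7 W/m².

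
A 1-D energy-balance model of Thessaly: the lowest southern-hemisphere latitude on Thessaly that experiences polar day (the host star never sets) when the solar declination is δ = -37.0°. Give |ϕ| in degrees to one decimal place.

|ϕ| = 53.0°

Polar day requires cos h₀ = −tan ϕ tan δ ≤ −1, i.e. tan ϕ tan δ ≥ 1.
The boundary is |tan ϕ| · |tan δ| = 1, so |ϕ| = 90° − |δ| = 90° − 37.0° = 53.0° in the southern hemisphere.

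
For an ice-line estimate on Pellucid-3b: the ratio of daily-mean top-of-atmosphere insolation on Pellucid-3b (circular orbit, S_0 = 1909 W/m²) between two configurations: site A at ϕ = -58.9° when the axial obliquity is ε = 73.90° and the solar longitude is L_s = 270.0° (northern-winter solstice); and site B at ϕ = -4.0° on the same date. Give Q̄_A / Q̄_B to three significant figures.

Q̄_A / Q̄_B ≈ 6.63

— Configuration A (ϕ=-58.9°):
Solar declination: sin δ = sin ε · sin L_s = sin 73.90° × sin 270.0° = -0.96078, so δ = -73.900°.
cos h₀ = −tan(-58.9°) tan(-73.900°) = -5.7433 ≤ −1 ⇒ polar day, h₀ = π.
Bracket: h₀ sin ϕ sin δ + cos ϕ cos δ sin h₀ = 3.1416×-0.85627×-0.96078 + 0.51653×0.27731×0.00000 = 2.584554 + 0.000000 = 2.584554.
Q̄ = (S_0/π) × [bracket] = (1909/π) × 2.584554 = 1570.5 W/m².
— Configuration B (ϕ=-4.0°):
cos h₀ = −tan(-4.0°) tan(-73.900°) = -0.2423, h₀ = 1.8155 rad.
Bracket: h₀ sin ϕ sin δ + cos ϕ cos δ sin h₀ = 1.8155×-0.06976×-0.96078 + 0.99756×0.27731×0.97021 = 0.121682 + 0.268392 = 0.390074.
Q̄ = (S_0/π) × [bracket] = (1909/π) × 0.390074 = 237.03 W/m².
Ratio Q̄_A / Q̄_B = 1570.5 / 237.03 = 6.626.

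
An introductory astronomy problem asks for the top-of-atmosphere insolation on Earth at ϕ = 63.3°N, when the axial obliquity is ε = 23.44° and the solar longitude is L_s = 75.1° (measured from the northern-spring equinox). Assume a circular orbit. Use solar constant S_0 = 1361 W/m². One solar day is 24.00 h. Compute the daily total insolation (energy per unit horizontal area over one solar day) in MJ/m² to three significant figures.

41.4 MJ/m²

Solar declination: sin δ = sin ε · sin L_s = sin 23.44° × sin 75.1° = 0.38441, so δ = +22.607°.
cos h₀ = −tan(+63.3°) tan(+22.607°) = -0.8279, h₀ = 2.5462 rad.
Bracket: h₀ sin ϕ sin δ + cos ϕ cos δ sin h₀ = 2.5462×0.89337×0.38441 + 0.44932×0.92316×0.56082 = 0.874417 + 0.232625 = 1.107042.
Q̄ = (S_0/π) × [bracket] = (1361/π) × 1.107042 = 479.59 W/m².
Daily total = Q̄ × 24.00 h × 3600 s/h = 479.59 × 24.00 × 3600 / 10⁶ = 41.44 MJ/m².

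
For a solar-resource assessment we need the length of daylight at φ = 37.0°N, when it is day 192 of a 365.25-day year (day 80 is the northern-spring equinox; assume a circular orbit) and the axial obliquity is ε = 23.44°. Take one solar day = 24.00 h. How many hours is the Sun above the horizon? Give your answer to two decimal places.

14.35 h

Solar longitude: λ_s = 360° × (192 − 80)/365.25 = 110.390°.
sin δ = sin 23.44° × sin 110.390° = 0.37286, so δ = +21.892°.
cos H₀ = −tan φ · tan δ = −tan(+37.0°) × tan(+21.892°) = -0.3028, so H₀ = 1.8784 rad = 107.63°.
Daylight = 2H₀/(2π) × 24.00 h = (1.8784/π) × 24.00 = 14.35 h.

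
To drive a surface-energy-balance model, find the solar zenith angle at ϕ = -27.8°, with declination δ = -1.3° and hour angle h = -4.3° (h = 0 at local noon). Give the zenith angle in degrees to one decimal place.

cos θ_z = sin ϕ sin δ + cos ϕ cos δ cos h = 0.010581 + 0.881864 = 0.892445.
θ_z = arccos(0.892445) = 26.8°.

θ_z = 26.8°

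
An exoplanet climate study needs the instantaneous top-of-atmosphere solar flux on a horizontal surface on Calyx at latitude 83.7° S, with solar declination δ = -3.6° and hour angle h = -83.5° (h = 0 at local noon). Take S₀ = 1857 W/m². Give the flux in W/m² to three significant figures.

139 W/m²

cos θ_z = sin φ sin δ + cos φ cos δ cos h = 0.062411 + 0.012398 = 0.074809.
Flux = S₀ · cos θ_z = 1857 × 0.074809 = 138.9 W/m².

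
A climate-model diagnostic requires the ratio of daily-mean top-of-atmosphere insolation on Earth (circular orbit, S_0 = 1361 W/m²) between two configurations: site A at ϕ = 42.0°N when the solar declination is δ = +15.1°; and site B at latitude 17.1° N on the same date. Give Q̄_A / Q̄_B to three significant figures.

— Configuration A (ϕ=+42.0°):
cos h₀ = −tan(+42.0°) tan(+15.100°) = -0.2429, h₀ = 1.8162 rad.
Bracket: h₀ sin ϕ sin δ + cos ϕ cos δ sin h₀ = 1.8162×0.66913×0.26050 + 0.74314×0.96547×0.97004 = 0.316579 + 0.695984 = 1.012563.
Q̄ = (S_0/π) × [bracket] = (1361/π) × 1.012563 = 438.66 W/m².
— Configuration B (ϕ=+17.1°):
cos h₀ = −tan(+17.1°) tan(+15.100°) = -0.0830, h₀ = 1.6539 rad.
Bracket: h₀ sin ϕ sin δ + cos ϕ cos δ sin h₀ = 1.6539×0.29404×0.26050 + 0.95579×0.96547×0.99655 = 0.126684 + 0.919603 = 1.046287.
Q̄ = (S_0/π) × [bracket] = (1361/π) × 1.046287 = 453.27 W/m².
Ratio Q̄_A / Q̄_B = 438.66 / 453.27 = 0.9678.

Q̄_A / Q̄_B ≈ 0.968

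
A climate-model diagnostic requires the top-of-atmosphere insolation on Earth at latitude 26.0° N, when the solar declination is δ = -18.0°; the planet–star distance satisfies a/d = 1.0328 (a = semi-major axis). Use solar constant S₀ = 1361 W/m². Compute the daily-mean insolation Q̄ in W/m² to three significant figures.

cos H₀ = −tan(+26.0°) tan(-18.000°) = 0.1585, H₀ = 1.4117 rad.
Bracket: H₀ sin φ sin δ + cos φ cos δ sin H₀ = 1.4117×0.43837×-0.30902 + 0.89879×0.95106×0.98736 = -0.191236 + 0.843999 = 0.652763.
Inverse-square distance factor (a/d)² = 1.0328² = 1.066676.
Q̄ = (S₀/π) × 1.066676 × [bracket] = (1361/π) × 1.066676 × 0.652763 = 301.6 W/m².

Q̄ ≈ 302 W/m²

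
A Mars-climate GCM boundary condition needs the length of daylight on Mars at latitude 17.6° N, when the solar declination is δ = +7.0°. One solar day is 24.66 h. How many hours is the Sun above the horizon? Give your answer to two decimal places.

12.64 h

cos h₀ = −tan ϕ · tan δ = −tan(+17.6°) × tan(+7.000°) = -0.0389, so h₀ = 1.6098 rad = 92.23°.
Daylight = 2h₀/(2π) × 24.66 h = (1.6098/π) × 24.66 = 12.64 h.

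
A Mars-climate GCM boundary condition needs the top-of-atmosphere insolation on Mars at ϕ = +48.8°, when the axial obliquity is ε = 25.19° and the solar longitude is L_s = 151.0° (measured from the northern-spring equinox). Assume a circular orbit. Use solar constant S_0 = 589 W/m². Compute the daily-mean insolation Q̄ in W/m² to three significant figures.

Solar declination: sin δ = sin ε · sin L_s = sin 25.19° × sin 151.0° = 0.20635, so δ = +11.908°.
cos h₀ = −tan(+48.8°) tan(+11.908°) = -0.2409, h₀ = 1.8141 rad.
Bracket: h₀ sin ϕ sin δ + cos ϕ cos δ sin h₀ = 1.8141×0.75241×0.20635 + 0.65869×0.97848×0.97055 = 0.281657 + 0.625534 = 0.907191.
Q̄ = (S_0/π) × [bracket] = (589/π) × 0.907191 = 170.1 W/m².

Q̄ ≈ 170 W/m²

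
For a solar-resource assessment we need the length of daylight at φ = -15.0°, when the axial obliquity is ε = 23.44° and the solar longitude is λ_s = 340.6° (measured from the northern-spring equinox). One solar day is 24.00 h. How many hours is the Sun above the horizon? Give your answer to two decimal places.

Solar declination: sin δ = sin ε · sin λ_s = sin 23.44° × sin 340.6° = -0.13213, so δ = -7.593°.
cos H₀ = −tan φ · tan δ = −tan(-15.0°) × tan(-7.593°) = -0.0357, so H₀ = 1.6065 rad = 92.05°.
Daylight = 2H₀/(2π) × 24.00 h = (1.6065/π) × 24.00 = 12.27 h.

12.27 h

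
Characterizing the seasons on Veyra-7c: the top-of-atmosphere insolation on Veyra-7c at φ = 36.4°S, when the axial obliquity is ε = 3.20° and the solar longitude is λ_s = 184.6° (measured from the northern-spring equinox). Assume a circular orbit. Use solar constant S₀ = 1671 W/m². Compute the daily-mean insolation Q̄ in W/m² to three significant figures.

Solar declination: sin δ = sin ε · sin λ_s = sin 3.20° × sin 184.6° = -0.00448, so δ = -0.257°.
cos H₀ = −tan(-36.4°) tan(-0.257°) = -0.0033, H₀ = 1.5741 rad.
Bracket: H₀ sin φ sin δ + cos φ cos δ sin H₀ = 1.5741×-0.59342×-0.00448 + 0.80489×0.99999×0.99999 = 0.004185 + 0.804874 = 0.809059.
Q̄ = (S₀/π) × [bracket] = (1671/π) × 0.809059 = 430.3 W/m².

Q̄ ≈ 430 W/m²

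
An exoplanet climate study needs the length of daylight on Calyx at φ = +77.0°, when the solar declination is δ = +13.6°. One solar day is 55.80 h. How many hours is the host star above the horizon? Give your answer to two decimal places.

55.80 h

Sunrise equation: cos H₀ = −tan φ · tan δ = -1.0479 ≤ −1, so the host star never sets (polar day) and H₀ = π.
Daylight = 2H₀/(2π) × 55.80 h = (3.1416/π) × 55.80 = 55.80 h.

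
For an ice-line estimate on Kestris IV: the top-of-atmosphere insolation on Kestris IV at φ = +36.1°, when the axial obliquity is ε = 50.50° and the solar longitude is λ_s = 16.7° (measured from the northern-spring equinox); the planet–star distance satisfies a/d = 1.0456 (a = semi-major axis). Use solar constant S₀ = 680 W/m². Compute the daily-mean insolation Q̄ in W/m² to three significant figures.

Q̄ ≈ 238 W/m²

Solar declination: sin δ = sin ε · sin λ_s = sin 50.50° × sin 16.7° = 0.22173, so δ = +12.811°.
cos H₀ = −tan(+36.1°) tan(+12.811°) = -0.1658, H₀ = 1.7374 rad.
Bracket: H₀ sin φ sin δ + cos φ cos δ sin H₀ = 1.7374×0.58920×0.22173 + 0.80799×0.97511×0.98616 = 0.226980 + 0.776975 = 1.003955.
Inverse-square distance factor (a/d)² = 1.0456² = 1.093279.
Q̄ = (S₀/π) × 1.093279 × [bracket] = (680/π) × 1.093279 × 1.003955 = 237.6 W/m².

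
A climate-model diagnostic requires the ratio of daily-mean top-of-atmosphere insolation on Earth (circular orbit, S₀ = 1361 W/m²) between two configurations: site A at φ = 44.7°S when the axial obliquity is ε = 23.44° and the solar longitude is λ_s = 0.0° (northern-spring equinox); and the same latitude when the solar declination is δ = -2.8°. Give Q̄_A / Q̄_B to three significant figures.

Q̄_A / Q̄_B ≈ 0.929

— Configuration A (φ=-44.7°):
Solar declination: sin δ = sin ε · sin λ_s = sin 23.44° × sin 0.0° = 0.00000, so δ = +0.000°.
cos H₀ = −tan(-44.7°) tan(+0.000°) = 0.0000, H₀ = 1.5708 rad.
Bracket: H₀ sin φ sin δ + cos φ cos δ sin H₀ = 1.5708×-0.70339×0.00000 + 0.71080×1.00000×1.00000 = -0.000000 + 0.710800 = 0.710800.
Q̄ = (S₀/π) × [bracket] = (1361/π) × 0.710800 = 307.93 W/m².
— Configuration B (φ=-44.7°):
cos H₀ = −tan(-44.7°) tan(-2.800°) = -0.0484, H₀ = 1.6192 rad.
Bracket: H₀ sin φ sin δ + cos φ cos δ sin H₀ = 1.6192×-0.70339×-0.04885 + 0.71080×0.99881×0.99883 = 0.055637 + 0.709124 = 0.764761.
Q̄ = (S₀/π) × [bracket] = (1361/π) × 0.764761 = 331.31 W/m².
Ratio Q̄_A / Q̄_B = 307.93 / 331.31 = 0.9294.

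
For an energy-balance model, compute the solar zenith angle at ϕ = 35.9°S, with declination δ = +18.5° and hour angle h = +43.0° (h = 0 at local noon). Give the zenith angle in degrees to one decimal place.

θ_z = 67.9°

cos θ_z = sin ϕ sin δ + cos ϕ cos δ cos h = -0.186059 + 0.561812 = 0.375753.
θ_z = arccos(0.375753) = 67.9°.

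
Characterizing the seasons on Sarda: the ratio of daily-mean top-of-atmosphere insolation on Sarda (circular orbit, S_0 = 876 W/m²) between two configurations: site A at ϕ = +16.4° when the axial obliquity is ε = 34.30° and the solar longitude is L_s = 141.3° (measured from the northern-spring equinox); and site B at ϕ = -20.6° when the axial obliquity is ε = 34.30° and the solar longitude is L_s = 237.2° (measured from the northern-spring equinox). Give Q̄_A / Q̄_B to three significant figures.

Q̄_A / Q̄_B ≈ 0.961

— Configuration A (ϕ=+16.4°):
Solar declination: sin δ = sin ε · sin L_s = sin 34.30° × sin 141.3° = 0.35234, so δ = +20.631°.
cos h₀ = −tan(+16.4°) tan(+20.631°) = -0.1108, h₀ = 1.6818 rad.
Bracket: h₀ sin ϕ sin δ + cos ϕ cos δ sin h₀ = 1.6818×0.28234×0.35234 + 0.95931×0.93587×0.99384 = 0.167305 + 0.892259 = 1.059564.
Q̄ = (S_0/π) × [bracket] = (876/π) × 1.059564 = 295.45 W/m².
— Configuration B (ϕ=-20.6°):
Solar declination: sin δ = sin ε · sin L_s = sin 34.30° × sin 237.2° = -0.47368, so δ = -28.274°.
cos h₀ = −tan(-20.6°) tan(-28.274°) = -0.2022, h₀ = 1.7744 rad.
Bracket: h₀ sin ϕ sin δ + cos ϕ cos δ sin h₀ = 1.7744×-0.35184×-0.47368 + 0.93606×0.88070×0.97935 = 0.295721 + 0.807364 = 1.103085.
Q̄ = (S_0/π) × [bracket] = (876/π) × 1.103085 = 307.58 W/m².
Ratio Q̄_A / Q̄_B = 295.45 / 307.58 = 0.9606.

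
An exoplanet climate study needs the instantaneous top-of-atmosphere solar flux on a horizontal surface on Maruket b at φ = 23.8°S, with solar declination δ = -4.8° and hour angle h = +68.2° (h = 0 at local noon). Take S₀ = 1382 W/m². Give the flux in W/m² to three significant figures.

cos θ_z = sin φ sin δ + cos φ cos δ cos h = 0.033768 + 0.338595 = 0.372363.
Flux = S₀ · cos θ_z = 1382 × 0.372363 = 514.6 W/m².

515 W/m²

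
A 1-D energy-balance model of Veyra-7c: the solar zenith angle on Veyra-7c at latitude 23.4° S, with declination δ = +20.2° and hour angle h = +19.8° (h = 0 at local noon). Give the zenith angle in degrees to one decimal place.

cos θ_z = sin ϕ sin δ + cos ϕ cos δ cos h = -0.137134 + 0.810387 = 0.673253.
θ_z = arccos(0.673253) = 47.7°.

θ_z = 47.7°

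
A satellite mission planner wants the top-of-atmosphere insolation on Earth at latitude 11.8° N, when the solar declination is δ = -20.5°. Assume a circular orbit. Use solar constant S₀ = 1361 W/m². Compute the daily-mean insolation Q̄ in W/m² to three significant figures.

cos H₀ = −tan(+11.8°) tan(-20.500°) = 0.0781, H₀ = 1.4926 rad.
Bracket: H₀ sin φ sin δ + cos φ cos δ sin H₀ = 1.4926×0.20450×-0.35021 + 0.97887×0.93667×0.99694 = -0.106897 + 0.914073 = 0.807176.
Q̄ = (S₀/π) × [bracket] = (1361/π) × 0.807176 = 349.7 W/m².

Q̄ ≈ 350 W/m²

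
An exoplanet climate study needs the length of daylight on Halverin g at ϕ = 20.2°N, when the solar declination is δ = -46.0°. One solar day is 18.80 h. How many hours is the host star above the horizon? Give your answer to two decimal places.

cos h₀ = −tan ϕ · tan δ = −tan(+20.2°) × tan(-46.000°) = 0.3810, so h₀ = 1.1799 rad = 67.60°.
Daylight = 2h₀/(2π) × 18.80 h = (1.1799/π) × 18.80 = 7.06 h.

7.06 h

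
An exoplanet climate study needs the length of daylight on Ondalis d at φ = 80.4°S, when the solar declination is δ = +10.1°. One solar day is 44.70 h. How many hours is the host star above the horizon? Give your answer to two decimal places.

cos H₀ = −tan φ · tan δ = 1.0532 ≥ 1, so the host star never rises (polar night) and H₀ = 0.
Daylight = 2H₀/(2π) × 44.70 h = (0.0000/π) × 44.70 = 0.00 h.

0.00 h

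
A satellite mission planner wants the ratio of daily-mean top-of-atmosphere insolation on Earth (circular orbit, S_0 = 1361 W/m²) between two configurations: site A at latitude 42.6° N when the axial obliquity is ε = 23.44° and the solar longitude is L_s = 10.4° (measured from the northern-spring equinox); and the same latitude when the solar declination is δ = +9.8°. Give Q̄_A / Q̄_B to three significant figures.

— Configuration A (ϕ=+42.6°):
Solar declination: sin δ = sin ε · sin L_s = sin 23.44° × sin 10.4° = 0.07181, so δ = +4.118°.
cos h₀ = −tan(+42.6°) tan(+4.118°) = -0.0662, h₀ = 1.6370 rad.
Bracket: h₀ sin ϕ sin δ + cos ϕ cos δ sin h₀ = 1.6370×0.67688×0.07181 + 0.73610×0.99742×0.99781 = 0.079569 + 0.732593 = 0.812162.
Q̄ = (S_0/π) × [bracket] = (1361/π) × 0.812162 = 351.84 W/m².
— Configuration B (ϕ=+42.6°):
cos h₀ = −tan(+42.6°) tan(+9.800°) = -0.1588, h₀ = 1.7303 rad.
Bracket: h₀ sin ϕ sin δ + cos ϕ cos δ sin h₀ = 1.7303×0.67688×0.17021 + 0.73610×0.98541×0.98731 = 0.199351 + 0.716155 = 0.915506.
Q̄ = (S_0/π) × [bracket] = (1361/π) × 0.915506 = 396.62 W/m².
Ratio Q̄_A / Q̄_B = 351.84 / 396.62 = 0.8871.

Q̄_A / Q̄_B ≈ 0.887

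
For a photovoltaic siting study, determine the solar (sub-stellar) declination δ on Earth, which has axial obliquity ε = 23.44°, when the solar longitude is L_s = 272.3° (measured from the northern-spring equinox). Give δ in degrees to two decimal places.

δ = -23.42°

sin δ = sin ε · sin L_s = sin 23.44° × sin 272.3° = -0.397468.
δ = arcsin(-0.397468) = -23.42°.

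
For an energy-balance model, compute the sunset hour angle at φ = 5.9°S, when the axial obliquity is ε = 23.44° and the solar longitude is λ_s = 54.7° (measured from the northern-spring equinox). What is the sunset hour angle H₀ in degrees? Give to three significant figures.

Solar declination: sin δ = sin ε · sin λ_s = sin 23.44° × sin 54.7° = 0.32465, so δ = +18.944°.
cos H₀ = −tan φ · tan δ = −tan(-5.9°) × tan(+18.944°) = 0.0355, so H₀ = 1.5353 rad = 87.97°.

H₀ = 88.0°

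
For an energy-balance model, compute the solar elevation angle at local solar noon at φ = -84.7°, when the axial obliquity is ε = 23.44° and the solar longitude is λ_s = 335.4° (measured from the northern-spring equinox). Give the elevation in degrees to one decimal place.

Solar declination: sin δ = sin ε · sin λ_s = sin 23.44° × sin 335.4° = -0.16559, so δ = -9.532°.
At local noon the hour angle is zero, so the zenith angle equals |φ − δ| = |-84.7° − (-9.532°)| = 75.168°.
Elevation = 90° − 75.168° = 14.8°.

14.8°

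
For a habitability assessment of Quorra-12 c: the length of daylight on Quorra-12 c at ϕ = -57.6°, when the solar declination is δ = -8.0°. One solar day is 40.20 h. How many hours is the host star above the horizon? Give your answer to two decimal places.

22.96 h

cos h₀ = −tan ϕ · tan δ = −tan(-57.6°) × tan(-8.000°) = -0.2215, so h₀ = 1.7941 rad = 102.79°.
Daylight = 2h₀/(2π) × 40.20 h = (1.7941/π) × 40.20 = 22.96 h.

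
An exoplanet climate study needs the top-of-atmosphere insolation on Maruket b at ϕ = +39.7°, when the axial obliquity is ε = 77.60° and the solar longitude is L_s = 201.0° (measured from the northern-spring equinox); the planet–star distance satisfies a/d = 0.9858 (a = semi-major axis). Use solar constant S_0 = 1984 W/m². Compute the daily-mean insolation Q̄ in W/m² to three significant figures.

Q̄ ≈ 248 W/m²

Solar declination: sin δ = sin ε · sin L_s = sin 77.60° × sin 201.0° = -0.35001, so δ = -20.488°.
cos h₀ = −tan(+39.7°) tan(-20.488°) = 0.3102, h₀ = 1.2554 rad.
Bracket: h₀ sin ϕ sin δ + cos ϕ cos δ sin h₀ = 1.2554×0.63877×-0.35001 + 0.76940×0.93675×0.95067 = -0.280677 + 0.685182 = 0.404505.
Inverse-square distance factor (a/d)² = 0.9858² = 0.971802.
Q̄ = (S_0/π) × 0.971802 × [bracket] = (1984/π) × 0.971802 × 0.404505 = 248.3 W/m².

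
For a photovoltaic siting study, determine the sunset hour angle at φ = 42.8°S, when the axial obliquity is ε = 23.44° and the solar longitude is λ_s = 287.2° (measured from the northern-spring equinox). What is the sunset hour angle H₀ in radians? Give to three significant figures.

H₀ = 1.96 rad

Solar declination: sin δ = sin ε · sin λ_s = sin 23.44° × sin 287.2° = -0.38000, so δ = -22.334°.
cos H₀ = −tan φ · tan δ = −tan(-42.8°) × tan(-22.334°) = -0.3804, so H₀ = 1.9610 rad = 112.36°.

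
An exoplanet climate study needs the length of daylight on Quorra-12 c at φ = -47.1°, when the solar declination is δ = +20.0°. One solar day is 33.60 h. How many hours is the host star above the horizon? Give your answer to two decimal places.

cos H₀ = −tan φ · tan δ = −tan(-47.1°) × tan(+20.000°) = 0.3917, so H₀ = 1.1683 rad = 66.94°.
Daylight = 2H₀/(2π) × 33.60 h = (1.1683/π) × 33.60 = 12.50 h.

12.50 h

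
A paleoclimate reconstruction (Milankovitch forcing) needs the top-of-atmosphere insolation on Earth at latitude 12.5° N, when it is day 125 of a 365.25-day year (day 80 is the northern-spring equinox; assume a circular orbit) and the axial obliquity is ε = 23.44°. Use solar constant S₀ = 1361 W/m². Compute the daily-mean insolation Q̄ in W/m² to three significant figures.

Solar longitude: λ_s = 360° × (125 − 80)/365.25 = 44.353°.
sin δ = sin 23.44° × sin 44.353° = 0.27809, so δ = +16.146°.
cos H₀ = −tan(+12.5°) tan(+16.146°) = -0.0642, H₀ = 1.6350 rad.
Bracket: H₀ sin φ sin δ + cos φ cos δ sin H₀ = 1.6350×0.21644×0.27809 + 0.97630×0.96056×0.99794 = 0.098410 + 0.935863 = 1.034273.
Q̄ = (S₀/π) × [bracket] = (1361/π) × 1.034273 = 448.1 W/m².

Q̄ ≈ 448 W/m²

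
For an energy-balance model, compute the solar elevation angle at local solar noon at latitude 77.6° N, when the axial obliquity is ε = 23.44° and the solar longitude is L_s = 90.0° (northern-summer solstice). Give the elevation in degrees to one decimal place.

35.8°

Solar declination: sin δ = sin ε · sin L_s = sin 23.44° × sin 90.0° = 0.39779, so δ = +23.440°.
At local noon the hour angle is zero, so the zenith angle equals |ϕ − δ| = |+77.6° − (+23.440°)| = 54.160°.
Elevation = 90° − 54.160° = 35.8°.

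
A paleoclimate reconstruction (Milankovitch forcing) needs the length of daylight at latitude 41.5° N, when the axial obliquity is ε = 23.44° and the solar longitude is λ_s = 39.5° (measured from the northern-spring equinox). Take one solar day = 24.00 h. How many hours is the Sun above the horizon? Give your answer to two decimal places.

13.78 h

Solar declination: sin δ = sin ε · sin λ_s = sin 23.44° × sin 39.5° = 0.25302, so δ = +14.657°.
cos H₀ = −tan φ · tan δ = −tan(+41.5°) × tan(+14.657°) = -0.2314, so H₀ = 1.8043 rad = 103.38°.
Daylight = 2H₀/(2π) × 24.00 h = (1.8043/π) × 24.00 = 13.78 h.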